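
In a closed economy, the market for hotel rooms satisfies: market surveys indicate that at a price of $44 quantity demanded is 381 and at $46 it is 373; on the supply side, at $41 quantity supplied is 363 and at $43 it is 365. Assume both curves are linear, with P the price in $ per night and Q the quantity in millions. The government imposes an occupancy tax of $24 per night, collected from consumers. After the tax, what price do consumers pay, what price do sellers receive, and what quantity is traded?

Demand slope: (373 − 381)/(46 − 44) = -4, so Qd = 557 − 4P.
Supply slope: (365 − 363)/(43 − 41) = 1, so Qs = P + 322.
Before the tax: set 557 − 4P = P + 322 → P* = $47, Q* = 369.
With the tax collected from consumers, demand (in seller-price terms) shifts: Qd = 557 − 4(P + 24).
New equilibrium: consumers pay $51.8, sellers receive $27.8, Q = 349.8. (Wedge: Pb − Ps = 24.)
The less price-elastic side of the market bears the larger share of a per-unit tax.

Consumers pay $51.8; sellers receive $27.8; quantity = 349.8.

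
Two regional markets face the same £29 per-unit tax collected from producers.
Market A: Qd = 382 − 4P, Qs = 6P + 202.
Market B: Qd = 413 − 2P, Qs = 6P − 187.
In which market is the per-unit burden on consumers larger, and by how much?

Market A: pre-tax P* = £18, Q* = 310; post-tax Q = 240.4; per-unit burden on consumers = £17.4.
Market B: pre-tax P* = £75, Q* = 263; post-tax Q = 219.5; per-unit burden on consumers = £21.75.
Difference: £17.4 vs £21.75 → market B is larger by £4.35.

Market B, by £4.35.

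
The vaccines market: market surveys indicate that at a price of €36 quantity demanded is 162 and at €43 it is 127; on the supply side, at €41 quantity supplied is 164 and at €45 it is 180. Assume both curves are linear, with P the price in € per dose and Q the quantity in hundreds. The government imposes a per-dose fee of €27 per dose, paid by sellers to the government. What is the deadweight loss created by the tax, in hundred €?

Deadweight loss = €810 hundred.

Demand slope: (127 − 162)/(43 − 36) = -5, so Qd = 342 − 5P.
Supply slope: (180 − 164)/(45 − 41) = 4, so Qs = 4P.
Without the tax, 342 − 5P = 4P gives 9P = 342, so P* = €38 and Q* = 152.
With the tax collected from sellers, supply shifts: Qs = 4(P − 27).
New equilibrium: buyers pay €50, sellers receive €23, Q = 92. (Wedge: Pb − Ps = 27.)
Quantity falls by |ΔQ| = |152 − 92| = 60.
DWL = ½ · t · |ΔQ| = ½ · 27 · 60 = €810.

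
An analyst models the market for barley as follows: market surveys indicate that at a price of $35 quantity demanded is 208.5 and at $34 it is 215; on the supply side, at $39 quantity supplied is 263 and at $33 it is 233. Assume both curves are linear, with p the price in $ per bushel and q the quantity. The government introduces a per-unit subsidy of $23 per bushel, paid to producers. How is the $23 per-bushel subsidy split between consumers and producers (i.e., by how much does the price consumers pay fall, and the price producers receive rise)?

Consumers gain $10 per bushel; producers gain $13 per bushel.

Demand slope: (215 − 208.5)/(34 − 35) = -6.5, so qd = 436 − 6.5p.
Supply slope: (233 − 263)/(33 − 39) = 5, so qs = 5p + 68.
Without the subsidy, 436 − 6.5p = 5p + 68 gives 11.5p = 368, so p* = $32 and q* = 228.
With a per-unit subsidy paid to producers, each receives p + 23 per unit sold, so supply becomes qs = 5(p + 23) + 68.
New equilibrium: consumers pay $22, producers receive $45, q = 293. (Wedge: pb − ps = −23.)
Gain to consumers: $10; to producers: $13. (They sum to $23.)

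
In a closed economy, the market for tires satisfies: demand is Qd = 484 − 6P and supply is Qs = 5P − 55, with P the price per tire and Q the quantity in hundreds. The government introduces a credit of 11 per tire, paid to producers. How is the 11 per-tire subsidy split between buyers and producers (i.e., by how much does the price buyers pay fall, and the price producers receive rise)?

Buyers gain 5 per tire; producers gain 6 per tire.

Without the subsidy, 484 − 6P = 5P − 55 gives 11P = 539, so P* = 49 and Q* = 190.
With a per-unit subsidy paid to producers, each receives P + 11 per unit sold, so supply becomes Qs = 5(P + 11) − 55.
Solving gives Q = 220 with buyers paying 44 and producers receiving 55 (the 11 wedge).
Gain to buyers: 5; to producers: 6. (They sum to 11.)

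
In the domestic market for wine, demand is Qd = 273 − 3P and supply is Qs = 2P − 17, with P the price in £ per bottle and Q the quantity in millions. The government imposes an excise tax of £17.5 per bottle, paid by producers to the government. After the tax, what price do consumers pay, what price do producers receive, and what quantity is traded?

Consumers pay £65; producers receive £47.5; quantity = 78.

Before the tax: set 273 − 3P = 2P − 17 → P* = £58, Q* = 99.
With the tax collected from producers, supply shifts: Qs = 2(P − 17.5) − 17.
Solving gives Q = 78 with consumers paying £65 and producers receiving £47.5 (the £17.5 wedge).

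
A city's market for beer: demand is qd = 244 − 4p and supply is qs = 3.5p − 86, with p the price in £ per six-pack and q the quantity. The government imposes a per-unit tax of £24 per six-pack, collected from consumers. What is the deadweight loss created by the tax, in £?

Deadweight loss = £537.6.

Without the tax, 244 − 4p = 3.5p − 86 gives 7.5p = 330, so p* = £44 and q* = 68.
With the tax collected from consumers, demand (in seller-price terms) shifts: qd = 244 − 4(p + 24).
New equilibrium: consumers pay £55.2, sellers receive £31.2, q = 23.2. (Wedge: pb − ps = 24.)
Quantity falls by |ΔQ| = |68 − 23.2| = 44.8.
DWL = ½ · t · |ΔQ| = ½ · 24 · 44.8 = £537.6.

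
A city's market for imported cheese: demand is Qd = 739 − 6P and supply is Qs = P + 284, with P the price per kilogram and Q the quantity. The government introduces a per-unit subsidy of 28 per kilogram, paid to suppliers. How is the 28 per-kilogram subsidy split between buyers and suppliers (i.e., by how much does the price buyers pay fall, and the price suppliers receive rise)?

Buyers gain 4 per kilogram; suppliers gain 24 per kilogram.

Before the subsidy: set 739 − 6P = P + 284 → P* = 65, Q* = 349.
With a per-unit subsidy paid to suppliers, each receives P + 28 per unit sold, so supply becomes Qs = (P + 28) + 284.
Solving gives Q = 373 with buyers paying 61 and suppliers receiving 89 (the 28 wedge).
Gain to buyers: 4; to suppliers: 24. (They sum to 28.)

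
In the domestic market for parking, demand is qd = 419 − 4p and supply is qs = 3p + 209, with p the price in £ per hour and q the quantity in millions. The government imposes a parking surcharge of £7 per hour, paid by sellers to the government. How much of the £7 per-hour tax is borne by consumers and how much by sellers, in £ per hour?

Without the tax, 419 − 4p = 3p + 209 gives 7p = 210, so p* = £30 and q* = 299.
With the tax collected from sellers, supply shifts: qs = 3(p − 7) + 209.
Solving gives q = 287 with consumers paying £33 and sellers receiving £26 (the £7 wedge).
Burden on consumers: £3; on sellers: £4. (They sum to £7.)
The less price-elastic side of the market bears the larger share of a per-unit tax.

Consumers bear £3 per hour; sellers bear £4 per hour.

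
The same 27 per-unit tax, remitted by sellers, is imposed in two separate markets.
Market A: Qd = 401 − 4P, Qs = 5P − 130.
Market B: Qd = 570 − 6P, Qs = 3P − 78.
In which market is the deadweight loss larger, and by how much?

Market A, by 81.

Market A: pre-tax P* = 59, Q* = 165; post-tax Q = 105; deadweight loss = 810.
Market B: pre-tax P* = 72, Q* = 138; post-tax Q = 84; deadweight loss = 729.
Difference: 810 vs 729 → market A is larger by 81.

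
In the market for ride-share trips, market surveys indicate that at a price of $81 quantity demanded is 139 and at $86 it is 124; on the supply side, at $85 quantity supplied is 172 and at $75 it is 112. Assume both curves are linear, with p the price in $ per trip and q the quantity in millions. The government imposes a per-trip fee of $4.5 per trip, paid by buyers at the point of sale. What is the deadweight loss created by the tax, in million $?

Deadweight loss = $20.25 million.

Demand slope: (124 − 139)/(86 − 81) = -3, so qd = 382 − 3p.
Supply slope: (112 − 172)/(75 − 85) = 6, so qs = 6p − 338.
Before the tax: set 382 − 3p = 6p − 338 → p* = $80, q* = 142.
With the tax collected from buyers, demand (in seller-price terms) shifts: qd = 382 − 3(p + 4.5).
New equilibrium: buyers pay $83, producers receive $78.5, q = 133. (Wedge: pb − ps = 4.5.)
Quantity falls by |ΔQ| = |142 − 133| = 9.
DWL = ½ · t · |ΔQ| = ½ · 4.5 · 9 = $20.25.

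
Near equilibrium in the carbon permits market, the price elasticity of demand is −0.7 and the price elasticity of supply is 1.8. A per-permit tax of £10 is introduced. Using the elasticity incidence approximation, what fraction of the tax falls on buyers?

Buyers' share ≈ 0.72.

Incidence ratio: buyers' share ≈ εs / (εs + |εd|) = 1.8 / (1.8 + 0.7) = 0.72.
Supply is the more elastic side, so buyers bear the larger share.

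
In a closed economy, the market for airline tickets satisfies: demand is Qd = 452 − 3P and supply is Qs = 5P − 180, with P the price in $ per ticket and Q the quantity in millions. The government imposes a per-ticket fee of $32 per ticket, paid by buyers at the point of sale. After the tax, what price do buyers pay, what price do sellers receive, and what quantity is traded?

Before the tax: set 452 − 3P = 5P − 180 → P* = $79, Q* = 215.
With the tax collected from buyers, demand (in seller-price terms) shifts: Qd = 452 − 3(P + 32).
Solving gives Q = 155 with buyers paying $99 and sellers receiving $67 (the $32 wedge).

Buyers pay $99; sellers receive $67; quantity = 155.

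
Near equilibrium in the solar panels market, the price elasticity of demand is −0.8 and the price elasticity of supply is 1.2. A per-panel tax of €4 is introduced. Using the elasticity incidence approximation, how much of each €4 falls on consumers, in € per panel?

Consumers bear ≈ €2.4 per panel.

Incidence ratio: consumers' share ≈ εs / (εs + |εd|) = 1.2 / (1.2 + 0.8) = 0.6.
So consumers bear ≈ 0.6 × €4 = €2.4; suppliers bear €1.6.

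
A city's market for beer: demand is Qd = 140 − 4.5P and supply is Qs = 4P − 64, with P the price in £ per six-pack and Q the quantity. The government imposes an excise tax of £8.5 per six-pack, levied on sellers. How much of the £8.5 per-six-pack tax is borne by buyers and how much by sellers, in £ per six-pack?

Without the tax, 140 − 4.5P = 4P − 64 gives 8.5P = 204, so P* = £24 and Q* = 32.
With the tax collected from sellers, supply shifts: Qs = 4(P − 8.5) − 64.
New equilibrium: buyers pay £28, sellers receive £19.5, Q = 14. (Wedge: Pb − Ps = 8.5.)
Burden on buyers: £4; on sellers: £4.5. (They sum to £8.5.)
The less price-elastic side of the market bears the larger share of a per-unit tax.

Buyers bear £4 per six-pack; sellers bear £4.5 per six-pack.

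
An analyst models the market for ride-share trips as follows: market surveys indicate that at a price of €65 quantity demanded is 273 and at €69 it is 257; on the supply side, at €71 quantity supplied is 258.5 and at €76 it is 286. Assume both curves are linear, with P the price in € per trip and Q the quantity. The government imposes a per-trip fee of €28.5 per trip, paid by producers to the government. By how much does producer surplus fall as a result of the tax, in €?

Producer surplus falls by €2640.

Demand slope: (257 − 273)/(69 − 65) = -4, so Qd = 533 − 4P.
Supply slope: (286 − 258.5)/(76 − 71) = 5.5, so Qs = 5.5P − 132.
Before the tax: set 533 − 4P = 5.5P − 132 → P* = €70, Q* = 253.
With the tax collected from producers, supply shifts: Qs = 5.5(P − 28.5) − 132.
Solving gives Q = 187 with consumers paying €86.5 and producers receiving €58 (the €28.5 wedge).
ΔPS is the trapezoid between Q = 187 and Q = 253 of height €12: ½ · (253 + 187) · 12 = €2640.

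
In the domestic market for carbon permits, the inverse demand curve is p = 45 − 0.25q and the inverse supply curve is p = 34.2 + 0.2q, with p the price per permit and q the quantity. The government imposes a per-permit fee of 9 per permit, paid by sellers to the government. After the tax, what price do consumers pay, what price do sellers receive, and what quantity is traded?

Consumers pay 44; sellers receive 35; quantity = 4.

Rewrite in direct form: qd = 180 − 4p and qs = 5p − 171.
Before the tax: set 180 − 4p = 5p − 171 → p* = 39, q* = 24.
With the tax collected from sellers, supply shifts: qs = 5(p − 9) − 171.
Solving gives q = 4 with consumers paying 44 and sellers receiving 35 (the 9 wedge).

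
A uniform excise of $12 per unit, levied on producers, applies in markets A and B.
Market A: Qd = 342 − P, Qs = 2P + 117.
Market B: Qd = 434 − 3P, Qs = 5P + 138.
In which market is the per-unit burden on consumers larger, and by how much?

Market A: pre-tax P* = $75, Q* = 267; post-tax Q = 259; per-unit burden on consumers = $8.
Market B: pre-tax P* = $37, Q* = 323; post-tax Q = 300.5; per-unit burden on consumers = $7.5.
Difference: $8 vs $7.5 → market A is larger by $0.5.

Market A, by $0.5.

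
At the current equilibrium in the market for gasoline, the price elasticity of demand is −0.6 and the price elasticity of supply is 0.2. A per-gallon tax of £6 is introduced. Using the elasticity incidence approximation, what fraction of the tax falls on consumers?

Consumers' share ≈ 0.25.

Incidence ratio: consumers' share ≈ εs / (εs + |εd|) = 0.2 / (0.2 + 0.6) = 0.25.
Supply is the less elastic side, so consumers bear the smaller share.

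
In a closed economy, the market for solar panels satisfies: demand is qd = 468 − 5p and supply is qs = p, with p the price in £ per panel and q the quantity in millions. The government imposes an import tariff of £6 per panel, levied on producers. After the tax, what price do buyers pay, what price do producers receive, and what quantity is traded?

Before the tax: set 468 − 5p = p → p* = £78, q* = 78.
With the tax collected from producers, supply shifts: qs = (p − 6).
New equilibrium: buyers pay £79, producers receive £73, q = 73. (Wedge: pb − ps = 6.)
The less price-elastic side of the market bears the larger share of a per-unit tax.

Buyers pay £79; producers receive £73; quantity = 73.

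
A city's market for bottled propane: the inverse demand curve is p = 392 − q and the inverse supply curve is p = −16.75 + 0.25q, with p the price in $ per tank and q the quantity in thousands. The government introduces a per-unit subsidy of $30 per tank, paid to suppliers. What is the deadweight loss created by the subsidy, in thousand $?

Inverting to q(p) form: qd = 392 − p; qs = 4p + 67.
Without the subsidy, 392 − p = 4p + 67 gives 5p = 325, so p* = $65 and q* = 327.
With a per-unit subsidy paid to suppliers, each receives p + 30 per unit sold, so supply becomes qs = 4(p + 30) + 67.
New equilibrium: buyers pay $41, suppliers receive $71, q = 351. (Wedge: pb − ps = −30.)
Quantity rises by |ΔQ| = |327 − 351| = 24.
DWL = ½ · t · |ΔQ| = ½ · 30 · 24 = $360.

Deadweight loss = $360 thousand.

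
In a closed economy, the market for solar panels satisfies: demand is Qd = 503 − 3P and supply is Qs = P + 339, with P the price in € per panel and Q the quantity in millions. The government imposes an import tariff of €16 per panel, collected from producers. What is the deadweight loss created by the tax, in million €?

Before the tax: set 503 − 3P = P + 339 → P* = €41, Q* = 380.
With the tax collected from producers, supply shifts: Qs = (P − 16) + 339.
Solving gives Q = 368 with consumers paying €45 and producers receiving €29 (the €16 wedge).
Quantity falls by |ΔQ| = |380 − 368| = 12.
DWL = ½ · t · |ΔQ| = ½ · 16 · 12 = €96.

Deadweight loss = €96 million.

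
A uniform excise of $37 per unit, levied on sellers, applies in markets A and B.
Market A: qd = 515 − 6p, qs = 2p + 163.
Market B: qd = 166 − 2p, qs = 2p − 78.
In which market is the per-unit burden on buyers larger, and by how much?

Market B, by $9.25.

Market A: pre-tax p* = $44, q* = 251; post-tax q = 195.5; per-unit burden on buyers = $9.25.
Market B: pre-tax p* = $61, q* = 44; post-tax q = 7; per-unit burden on buyers = $18.5.
Difference: $9.25 vs $18.5 → market B is larger by $9.25.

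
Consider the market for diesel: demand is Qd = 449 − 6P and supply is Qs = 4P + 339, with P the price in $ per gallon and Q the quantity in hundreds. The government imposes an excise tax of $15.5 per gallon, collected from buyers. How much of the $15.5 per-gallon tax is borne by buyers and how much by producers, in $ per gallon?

Buyers bear $6.2 per gallon; producers bear $9.3 per gallon.

Before the tax: set 449 − 6P = 4P + 339 → P* = $11, Q* = 383.
With the tax collected from buyers, demand (in seller-price terms) shifts: Qd = 449 − 6(P + 15.5).
New equilibrium: buyers pay $17.2, producers receive $1.7, Q = 345.8. (Wedge: Pb − Ps = 15.5.)
Burden on buyers: $6.2; on producers: $9.3. (They sum to $15.5.)
The less price-elastic side of the market bears the larger share of a per-unit tax.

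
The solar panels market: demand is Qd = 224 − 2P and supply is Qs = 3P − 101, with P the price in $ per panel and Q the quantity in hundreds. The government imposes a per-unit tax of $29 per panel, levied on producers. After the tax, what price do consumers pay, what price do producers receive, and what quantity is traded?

Consumers pay $82.4; producers receive $53.4; quantity = 59.2.

Without the tax, 224 − 2P = 3P − 101 gives 5P = 325, so P* = $65 and Q* = 94.
With the tax collected from producers, supply shifts: Qs = 3(P − 29) − 101.
Solving gives Q = 59.2 with consumers paying $82.4 and producers receiving $53.4 (the $29 wedge).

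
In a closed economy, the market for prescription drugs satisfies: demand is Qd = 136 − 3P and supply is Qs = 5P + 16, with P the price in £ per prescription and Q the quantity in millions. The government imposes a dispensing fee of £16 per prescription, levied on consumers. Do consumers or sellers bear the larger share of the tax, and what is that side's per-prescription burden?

Without the tax, 136 − 3P = 5P + 16 gives 8P = 120, so P* = £15 and Q* = 91.
With the tax collected from consumers, demand (in seller-price terms) shifts: Qd = 136 − 3(P + 16).
Solving gives Q = 61 with consumers paying £25 and sellers receiving £9 (the £16 wedge).
Per-prescription burden: consumers £10, sellers £6.
Consumers take the larger share because demand is less price-elastic here (demand slope 3 vs supply slope 5).
The less price-elastic side of the market bears the larger share of a per-unit tax.

Consumers bear the larger share: £10 per prescription.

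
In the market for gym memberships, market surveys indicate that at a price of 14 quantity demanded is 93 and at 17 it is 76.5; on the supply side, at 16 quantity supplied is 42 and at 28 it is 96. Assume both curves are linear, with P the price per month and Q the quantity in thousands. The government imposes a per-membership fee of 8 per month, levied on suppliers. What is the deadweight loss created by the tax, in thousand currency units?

Demand slope: (76.5 − 93)/(17 − 14) = -5.5, so Qd = 170 − 5.5P.
Supply slope: (96 − 42)/(28 − 16) = 4.5, so Qs = 4.5P − 30.
Before the tax: set 170 − 5.5P = 4.5P − 30 → P* = 20, Q* = 60.
With the tax collected from suppliers, supply shifts: Qs = 4.5(P − 8) − 30.
Solving gives Q = 40.2 with buyers paying 23.6 and suppliers receiving 15.6 (the 8 wedge).
Quantity falls by |ΔQ| = |60 − 40.2| = 19.8.
DWL = ½ · t · |ΔQ| = ½ · 8 · 19.8 = 79.2.

Deadweight loss = 79.2 thousand.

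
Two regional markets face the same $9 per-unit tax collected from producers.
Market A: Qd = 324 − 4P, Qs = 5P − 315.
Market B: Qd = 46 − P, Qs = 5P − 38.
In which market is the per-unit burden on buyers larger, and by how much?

Market A: pre-tax P* = $71, Q* = 40; post-tax Q = 20; per-unit burden on buyers = $5.
Market B: pre-tax P* = $14, Q* = 32; post-tax Q = 24.5; per-unit burden on buyers = $7.5.
Difference: $5 vs $7.5 → market B is larger by $2.5.

Market B, by $2.5.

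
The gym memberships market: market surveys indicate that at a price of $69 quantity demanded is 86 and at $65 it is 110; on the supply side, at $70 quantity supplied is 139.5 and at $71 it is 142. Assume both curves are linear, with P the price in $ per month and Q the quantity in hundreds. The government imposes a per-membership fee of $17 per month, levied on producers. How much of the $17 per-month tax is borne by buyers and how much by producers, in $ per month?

Demand slope: (110 − 86)/(65 − 69) = -6, so Qd = 500 − 6P.
Supply slope: (142 − 139.5)/(71 − 70) = 2.5, so Qs = 2.5P − 35.5.
Without the tax, 500 − 6P = 2.5P − 35.5 gives 8.5P = 535.5, so P* = $63 and Q* = 122.
With the tax collected from producers, supply shifts: Qs = 2.5(P − 17) − 35.5.
New equilibrium: buyers pay $68, producers receive $51, Q = 92. (Wedge: Pb − Ps = 17.)
Burden on buyers: $5; on producers: $12. (They sum to $17.)

Buyers bear $5 per month; producers bear $12 per month.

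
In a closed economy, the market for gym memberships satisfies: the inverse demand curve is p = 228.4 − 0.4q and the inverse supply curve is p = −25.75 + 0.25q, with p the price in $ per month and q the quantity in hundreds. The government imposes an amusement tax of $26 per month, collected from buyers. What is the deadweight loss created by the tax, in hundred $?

Deadweight loss = $520 hundred.

Rewrite in direct form: qd = 571 − 2.5p and qs = 4p + 103.
Without the tax, 571 − 2.5p = 4p + 103 gives 6.5p = 468, so p* = $72 and q* = 391.
With the tax collected from buyers, demand (in seller-price terms) shifts: qd = 571 − 2.5(p + 26).
New equilibrium: buyers pay $88, suppliers receive $62, q = 351. (Wedge: pb − ps = 26.)
Quantity falls by |ΔQ| = |391 − 351| = 40.
DWL = ½ · t · |ΔQ| = ½ · 26 · 40 = $520.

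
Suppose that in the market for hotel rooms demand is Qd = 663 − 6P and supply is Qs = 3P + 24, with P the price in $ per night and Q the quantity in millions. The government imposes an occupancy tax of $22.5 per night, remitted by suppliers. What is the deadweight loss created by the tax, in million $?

Deadweight loss = $506.25 million.

Before the tax: set 663 − 6P = 3P + 24 → P* = $71, Q* = 237.
With the tax collected from suppliers, supply shifts: Qs = 3(P − 22.5) + 24.
Solving gives Q = 192 with buyers paying $78.5 and suppliers receiving $56 (the $22.5 wedge).
Quantity falls by |ΔQ| = |237 − 192| = 45.
DWL = ½ · t · |ΔQ| = ½ · 22.5 · 45 = $506.25.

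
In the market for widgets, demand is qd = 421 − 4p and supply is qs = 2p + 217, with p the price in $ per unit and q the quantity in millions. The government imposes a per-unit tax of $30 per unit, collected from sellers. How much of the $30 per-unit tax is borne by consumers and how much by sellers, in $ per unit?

Without the tax, 421 − 4p = 2p + 217 gives 6p = 204, so p* = $34 and q* = 285.
With the tax collected from sellers, supply shifts: qs = 2(p − 30) + 217.
New equilibrium: consumers pay $44, sellers receive $14, q = 245. (Wedge: pb − ps = 30.)
Burden on consumers: $10; on sellers: $20. (They sum to $30.)
The less price-elastic side of the market bears the larger share of a per-unit tax.

Consumers bear $10 per unit; sellers bear $20 per unit.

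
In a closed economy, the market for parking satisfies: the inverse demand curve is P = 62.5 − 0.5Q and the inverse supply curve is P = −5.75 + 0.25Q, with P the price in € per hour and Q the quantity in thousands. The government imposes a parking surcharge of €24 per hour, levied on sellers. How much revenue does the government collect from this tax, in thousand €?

Tax revenue = €1416 thousand.

Rewrite in direct form: Qd = 125 − 2P and Qs = 4P + 23.
Without the tax, 125 − 2P = 4P + 23 gives 6P = 102, so P* = €17 and Q* = 91.
With the tax collected from sellers, supply shifts: Qs = 4(P − 24) + 23.
New equilibrium: buyers pay €33, sellers receive €9, Q = 59. (Wedge: Pb − Ps = 24.)
Revenue = t · Q = 24 · 59 = €1416.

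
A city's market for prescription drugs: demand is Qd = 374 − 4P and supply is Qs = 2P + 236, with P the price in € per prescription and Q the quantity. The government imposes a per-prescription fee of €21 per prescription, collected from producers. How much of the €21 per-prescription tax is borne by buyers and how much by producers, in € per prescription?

Without the tax, 374 − 4P = 2P + 236 gives 6P = 138, so P* = €23 and Q* = 282.
With the tax collected from producers, supply shifts: Qs = 2(P − 21) + 236.
Solving gives Q = 254 with buyers paying €30 and producers receiving €9 (the €21 wedge).
Burden on buyers: €7; on producers: €14. (They sum to €21.)
The less price-elastic side of the market bears the larger share of a per-unit tax.

Buyers bear €7 per prescription; producers bear €14 per prescription.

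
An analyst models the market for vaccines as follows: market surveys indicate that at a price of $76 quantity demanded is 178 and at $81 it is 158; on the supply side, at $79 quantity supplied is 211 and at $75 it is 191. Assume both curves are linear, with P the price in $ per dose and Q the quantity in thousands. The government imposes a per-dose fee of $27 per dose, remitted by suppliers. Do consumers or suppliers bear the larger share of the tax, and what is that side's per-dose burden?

Consumers bear the larger share: $15 per dose.

Demand slope: (158 − 178)/(81 − 76) = -4, so Qd = 482 − 4P.
Supply slope: (191 − 211)/(75 − 79) = 5, so Qs = 5P − 184.
Before the tax: set 482 − 4P = 5P − 184 → P* = $74, Q* = 186.
With the tax collected from suppliers, supply shifts: Qs = 5(P − 27) − 184.
New equilibrium: consumers pay $89, suppliers receive $62, Q = 126. (Wedge: Pb − Ps = 27.)
Per-dose burden: consumers $15, suppliers $12.
Consumers take the larger share because demand is less price-elastic here (demand slope 4 vs supply slope 5).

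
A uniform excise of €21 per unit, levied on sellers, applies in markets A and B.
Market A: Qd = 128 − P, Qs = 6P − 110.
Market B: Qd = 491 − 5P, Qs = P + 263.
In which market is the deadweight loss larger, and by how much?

Market A, by €5.25.

Market A: pre-tax P* = €34, Q* = 94; post-tax Q = 76; deadweight loss = €189.
Market B: pre-tax P* = €38, Q* = 301; post-tax Q = 283.5; deadweight loss = €183.75.
Difference: €189 vs €183.75 → market A is larger by €5.25.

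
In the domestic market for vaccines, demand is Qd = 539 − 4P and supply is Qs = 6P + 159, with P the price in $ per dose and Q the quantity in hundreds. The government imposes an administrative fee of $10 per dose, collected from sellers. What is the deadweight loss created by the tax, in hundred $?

Deadweight loss = $120 hundred.

Without the tax, 539 − 4P = 6P + 159 gives 10P = 380, so P* = $38 and Q* = 387.
With the tax collected from sellers, supply shifts: Qs = 6(P − 10) + 159.
Solving gives Q = 363 with consumers paying $44 and sellers receiving $34 (the $10 wedge).
Quantity falls by |ΔQ| = |387 − 363| = 24.
DWL = ½ · t · |ΔQ| = ½ · 10 · 24 = $120.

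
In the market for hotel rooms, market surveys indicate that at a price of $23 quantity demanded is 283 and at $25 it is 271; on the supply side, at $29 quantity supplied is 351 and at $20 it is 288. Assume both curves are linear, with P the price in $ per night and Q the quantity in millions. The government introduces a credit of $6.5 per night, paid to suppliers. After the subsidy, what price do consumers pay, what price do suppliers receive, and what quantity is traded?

Demand slope: (271 − 283)/(25 − 23) = -6, so Qd = 421 − 6P.
Supply slope: (288 − 351)/(20 − 29) = 7, so Qs = 7P + 148.
Without the subsidy, 421 − 6P = 7P + 148 gives 13P = 273, so P* = $21 and Q* = 295.
With a per-unit subsidy paid to suppliers, each receives P + 6.5 per unit sold, so supply becomes Qs = 7(P + 6.5) + 148.
New equilibrium: consumers pay $17.5, suppliers receive $24, Q = 316. (Wedge: Pb − Ps = −6.5.)

Consumers pay $17.5; suppliers receive $24; quantity = 316.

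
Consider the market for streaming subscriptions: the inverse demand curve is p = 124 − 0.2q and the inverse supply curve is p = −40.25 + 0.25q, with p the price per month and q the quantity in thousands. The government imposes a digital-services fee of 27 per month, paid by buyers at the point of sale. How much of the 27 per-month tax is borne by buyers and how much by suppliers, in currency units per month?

Buyers bear 12 per month; suppliers bear 15 per month.

Rewrite in direct form: qd = 620 − 5p and qs = 4p + 161.
Before the tax: set 620 − 5p = 4p + 161 → p* = 51, q* = 365.
With the tax collected from buyers, demand (in seller-price terms) shifts: qd = 620 − 5(p + 27).
Solving gives q = 305 with buyers paying 63 and suppliers receiving 36 (the 27 wedge).
Burden on buyers: 12; on suppliers: 15. (They sum to 27.)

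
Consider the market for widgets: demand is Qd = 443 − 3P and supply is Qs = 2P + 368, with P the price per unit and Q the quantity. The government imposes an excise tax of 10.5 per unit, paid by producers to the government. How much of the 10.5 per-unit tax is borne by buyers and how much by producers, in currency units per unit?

Buyers bear 4.2 per unit; producers bear 6.3 per unit.

Without the tax, 443 − 3P = 2P + 368 gives 5P = 75, so P* = 15 and Q* = 398.
With the tax collected from producers, supply shifts: Qs = 2(P − 10.5) + 368.
Solving gives Q = 385.4 with buyers paying 19.2 and producers receiving 8.7 (the 10.5 wedge).
Burden on buyers: 4.2; on producers: 6.3. (They sum to 10.5.)
The less price-elastic side of the market bears the larger share of a per-unit tax.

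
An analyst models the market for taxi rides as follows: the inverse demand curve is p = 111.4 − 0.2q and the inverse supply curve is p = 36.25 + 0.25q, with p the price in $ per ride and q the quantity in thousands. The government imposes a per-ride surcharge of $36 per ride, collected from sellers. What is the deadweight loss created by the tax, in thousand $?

Rewrite in direct form: qd = 557 − 5p and qs = 4p − 145.
Before the tax: set 557 − 5p = 4p − 145 → p* = $78, q* = 167.
With the tax collected from sellers, supply shifts: qs = 4(p − 36) − 145.
Solving gives q = 87 with buyers paying $94 and sellers receiving $58 (the $36 wedge).
Quantity falls by |ΔQ| = |167 − 87| = 80.
DWL = ½ · t · |ΔQ| = ½ · 36 · 80 = $1440.

Deadweight loss = $1440 thousand.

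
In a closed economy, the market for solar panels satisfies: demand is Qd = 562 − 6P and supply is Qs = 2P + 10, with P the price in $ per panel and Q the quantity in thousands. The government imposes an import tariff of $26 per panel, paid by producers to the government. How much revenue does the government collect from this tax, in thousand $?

Tax revenue = $2834 thousand.

Before the tax: set 562 − 6P = 2P + 10 → P* = $69, Q* = 148.
With the tax collected from producers, supply shifts: Qs = 2(P − 26) + 10.
New equilibrium: consumers pay $75.5, producers receive $49.5, Q = 109. (Wedge: Pb − Ps = 26.)
Revenue = t · Q = 26 · 109 = $2834.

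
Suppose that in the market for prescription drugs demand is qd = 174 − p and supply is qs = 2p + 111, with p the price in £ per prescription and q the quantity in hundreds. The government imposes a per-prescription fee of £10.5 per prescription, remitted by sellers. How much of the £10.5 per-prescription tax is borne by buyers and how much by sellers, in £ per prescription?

Buyers bear £7 per prescription; sellers bear £3.5 per prescription.

Without the tax, 174 − p = 2p + 111 gives 3p = 63, so p* = £21 and q* = 153.
With the tax collected from sellers, supply shifts: qs = 2(p − 10.5) + 111.
Solving gives q = 146 with buyers paying £28 and sellers receiving £17.5 (the £10.5 wedge).
Burden on buyers: £7; on sellers: £3.5. (They sum to £10.5.)
The less price-elastic side of the market bears the larger share of a per-unit tax.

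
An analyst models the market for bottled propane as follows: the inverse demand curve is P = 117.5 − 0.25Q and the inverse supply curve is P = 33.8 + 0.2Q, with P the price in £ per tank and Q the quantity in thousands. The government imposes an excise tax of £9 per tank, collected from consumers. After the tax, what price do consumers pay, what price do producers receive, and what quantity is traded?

Inverting to Q(P) form: Qd = 470 − 4P; Qs = 5P − 169.
Without the tax, 470 − 4P = 5P − 169 gives 9P = 639, so P* = £71 and Q* = 186.
With the tax collected from consumers, demand (in seller-price terms) shifts: Qd = 470 − 4(P + 9).
New equilibrium: consumers pay £76, producers receive £67, Q = 166. (Wedge: Pb − Ps = 9.)

Consumers pay £76; producers receive £67; quantity = 166.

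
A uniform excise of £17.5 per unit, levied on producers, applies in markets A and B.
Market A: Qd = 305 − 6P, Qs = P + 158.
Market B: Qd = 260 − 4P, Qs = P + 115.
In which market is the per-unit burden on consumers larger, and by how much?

Market B, by £1.

Market A: pre-tax P* = £21, Q* = 179; post-tax Q = 164; per-unit burden on consumers = £2.5.
Market B: pre-tax P* = £29, Q* = 144; post-tax Q = 130; per-unit burden on consumers = £3.5.
Difference: £2.5 vs £3.5 → market B is larger by £1.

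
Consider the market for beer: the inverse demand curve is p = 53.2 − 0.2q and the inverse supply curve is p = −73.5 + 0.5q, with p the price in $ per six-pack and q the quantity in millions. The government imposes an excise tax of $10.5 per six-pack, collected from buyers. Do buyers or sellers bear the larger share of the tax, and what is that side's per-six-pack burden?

Inverting to q(p) form: qd = 266 − 5p; qs = 2p + 147.
Before the tax: set 266 − 5p = 2p + 147 → p* = $17, q* = 181.
With the tax collected from buyers, demand (in seller-price terms) shifts: qd = 266 − 5(p + 10.5).
New equilibrium: buyers pay $20, sellers receive $9.5, q = 166. (Wedge: pb − ps = 10.5.)
Per-six-pack burden: buyers $3, sellers $7.5.
Sellers take the larger share because supply is less price-elastic here (demand slope 5 vs supply slope 2).
The less price-elastic side of the market bears the larger share of a per-unit tax.

Sellers bear the larger share: $7.5 per six-pack.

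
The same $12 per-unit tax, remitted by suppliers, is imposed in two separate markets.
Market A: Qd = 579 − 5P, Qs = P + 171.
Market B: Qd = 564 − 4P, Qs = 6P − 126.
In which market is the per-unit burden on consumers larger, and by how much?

Market B, by $5.2.

Market A: pre-tax P* = $68, Q* = 239; post-tax Q = 229; per-unit burden on consumers = $2.
Market B: pre-tax P* = $69, Q* = 288; post-tax Q = 259.2; per-unit burden on consumers = $7.2.
Difference: $2 vs $7.2 → market B is larger by $5.2.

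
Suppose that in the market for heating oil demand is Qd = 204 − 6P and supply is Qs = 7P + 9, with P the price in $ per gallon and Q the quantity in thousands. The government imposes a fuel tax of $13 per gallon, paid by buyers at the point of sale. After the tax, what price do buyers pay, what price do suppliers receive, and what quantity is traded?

Before the tax: set 204 − 6P = 7P + 9 → P* = $15, Q* = 114.
With the tax collected from buyers, demand (in seller-price terms) shifts: Qd = 204 − 6(P + 13).
Solving gives Q = 72 with buyers paying $22 and suppliers receiving $9 (the $13 wedge).

Buyers pay $22; suppliers receive $9; quantity = 72.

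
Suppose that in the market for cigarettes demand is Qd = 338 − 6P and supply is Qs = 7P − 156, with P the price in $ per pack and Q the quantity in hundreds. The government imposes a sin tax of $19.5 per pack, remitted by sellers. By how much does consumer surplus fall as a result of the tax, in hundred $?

Consumer surplus falls by $824.25 hundred.

Without the tax, 338 − 6P = 7P − 156 gives 13P = 494, so P* = $38 and Q* = 110.
With the tax collected from sellers, supply shifts: Qs = 7(P − 19.5) − 156.
Solving gives Q = 47 with consumers paying $48.5 and sellers receiving $29 (the $19.5 wedge).
ΔCS is the trapezoid between Q = 47 and Q = 110 of height $10.5: ½ · (110 + 47) · 10.5 = $824.25.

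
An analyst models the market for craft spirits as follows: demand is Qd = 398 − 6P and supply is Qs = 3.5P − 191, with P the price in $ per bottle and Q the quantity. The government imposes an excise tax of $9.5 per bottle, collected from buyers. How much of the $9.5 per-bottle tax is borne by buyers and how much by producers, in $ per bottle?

Without the tax, 398 − 6P = 3.5P − 191 gives 9.5P = 589, so P* = $62 and Q* = 26.
With the tax collected from buyers, demand (in seller-price terms) shifts: Qd = 398 − 6(P + 9.5).
Solving gives Q = 5 with buyers paying $65.5 and producers receiving $56 (the $9.5 wedge).
Burden on buyers: $3.5; on producers: $6. (They sum to $9.5.)
The less price-elastic side of the market bears the larger share of a per-unit tax.

Buyers bear $3.5 per bottle; producers bear $6 per bottle.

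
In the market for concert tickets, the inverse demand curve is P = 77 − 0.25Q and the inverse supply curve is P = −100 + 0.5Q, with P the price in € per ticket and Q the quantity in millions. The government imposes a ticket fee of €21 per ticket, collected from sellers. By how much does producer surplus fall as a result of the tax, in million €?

Inverting to Q(P) form: Qd = 308 − 4P; Qs = 2P + 200.
Without the tax, 308 − 4P = 2P + 200 gives 6P = 108, so P* = €18 and Q* = 236.
With the tax collected from sellers, supply shifts: Qs = 2(P − 21) + 200.
New equilibrium: buyers pay €25, sellers receive €4, Q = 208. (Wedge: Pb − Ps = 21.)
ΔPS is the trapezoid between Q = 208 and Q = 236 of height €14: ½ · (236 + 208) · 14 = €3108.

Producer surplus falls by €3108 million.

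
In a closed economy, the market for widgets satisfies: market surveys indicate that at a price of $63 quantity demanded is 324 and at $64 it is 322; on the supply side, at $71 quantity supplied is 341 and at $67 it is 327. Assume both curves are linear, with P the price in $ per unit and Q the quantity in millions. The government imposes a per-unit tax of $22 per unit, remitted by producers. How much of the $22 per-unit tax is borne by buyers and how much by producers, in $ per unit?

Buyers bear $14 per unit; producers bear $8 per unit.

Demand slope: (322 − 324)/(64 − 63) = -2, so Qd = 450 − 2P.
Supply slope: (327 − 341)/(67 − 71) = 3.5, so Qs = 3.5P + 92.5.
Without the tax, 450 − 2P = 3.5P + 92.5 gives 5.5P = 357.5, so P* = $65 and Q* = 320.
With the tax collected from producers, supply shifts: Qs = 3.5(P − 22) + 92.5.
New equilibrium: buyers pay $79, producers receive $57, Q = 292. (Wedge: Pb − Ps = 22.)
Burden on buyers: $14; on producers: $8. (They sum to $22.)
The less price-elastic side of the market bears the larger share of a per-unit tax.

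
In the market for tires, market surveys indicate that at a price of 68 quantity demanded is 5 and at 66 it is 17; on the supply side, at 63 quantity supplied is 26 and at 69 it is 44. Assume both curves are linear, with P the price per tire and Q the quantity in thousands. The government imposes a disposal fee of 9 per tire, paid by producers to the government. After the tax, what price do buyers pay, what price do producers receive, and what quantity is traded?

Buyers pay 67; producers receive 58; quantity = 11.

Demand slope: (17 − 5)/(66 − 68) = -6, so Qd = 413 − 6P.
Supply slope: (44 − 26)/(69 − 63) = 3, so Qs = 3P − 163.
Before the tax: set 413 − 6P = 3P − 163 → P* = 64, Q* = 29.
With the tax collected from producers, supply shifts: Qs = 3(P − 9) − 163.
New equilibrium: buyers pay 67, producers receive 58, Q = 11. (Wedge: Pb − Ps = 9.)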